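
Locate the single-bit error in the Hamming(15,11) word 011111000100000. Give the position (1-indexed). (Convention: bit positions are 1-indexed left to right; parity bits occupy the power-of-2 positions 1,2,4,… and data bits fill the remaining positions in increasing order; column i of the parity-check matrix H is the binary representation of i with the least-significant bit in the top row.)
Syndrome s = H · r^T (mod 2), r = 011111000100000:
  s[0] = (101010101010101)·(011111000100000) mod 2 = 0+0+1+0+1+0+0+0+0+0+0+0+0+0+0 mod 2 = 0
  s[1] = (011001100110011)·(011111000100000) mod 2 = 0+1+1+0+0+1+0+0+0+1+0+0+0+0+0 mod 2 = 0
  s[2] = (000111100001111)·(011111000100000) mod 2 = 0+0+0+1+1+1+0+0+0+0+0+0+0+0+0 mod 2 = 1
  s[3] = (000000011111111)·(011111000100000) mod 2 = 0+0+0+0+0+0+0+0+0+1+0+0+0+0+0 mod 2 = 1
Syndrome = 0011
Column i of H is the binary representation of i, so the syndrome is the binary index of the flipped bit.
Read s = 0011 with s[0] as LSB: 0·2^0 + 0·2^1 + 1·2^2 + 1·2^3 = 12.
Error is at bit position 12.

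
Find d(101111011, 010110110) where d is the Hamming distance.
XOR = 111001101, count of 1s = 6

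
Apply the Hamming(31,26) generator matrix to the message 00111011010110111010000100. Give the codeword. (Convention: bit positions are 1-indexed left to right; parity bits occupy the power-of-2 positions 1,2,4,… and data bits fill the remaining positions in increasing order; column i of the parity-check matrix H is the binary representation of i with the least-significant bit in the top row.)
Codeword c = d · G (mod 2), d = 00111011010110111010000100:
  c[0] = d·G[:,0] = (00111011010110111010000100)·(11011010101101010101010101) mod 2 = 0+0+0+1+1+0+1+0+0+0+0+1+0+0+0+1+0+0+0+0+0+0+0+1+0+0 mod 2 = 0
  c[1] = d·G[:,1] = (00111011010110111010000100)·(10110110011011001100110011) mod 2 = 0+0+1+1+0+0+1+0+0+1+0+0+1+0+0+0+1+0+0+0+0+0+0+0+0+0 mod 2 = 0
  c[2] = d·G[:,2] = (00111011010110111010000100)·(10000000000000000000000000) mod 2 = 0+0+0+0+0+0+0+0+0+0+0+0+0+0+0+0+0+0+0+0+0+0+0+0+0+0 mod 2 = 0
  c[3] = d·G[:,3] = (00111011010110111010000100)·(01110001111000111100001111) mod 2 = 0+0+1+1+0+0+0+1+0+1+0+0+0+0+1+1+1+0+0+0+0+0+0+1+0+0 mod 2 = 0
  c[4] = d·G[:,4] = (00111011010110111010000100)·(01000000000000000000000000) mod 2 = 0+0+0+0+0+0+0+0+0+0+0+0+0+0+0+0+0+0+0+0+0+0+0+0+0+0 mod 2 = 0
  c[5] = d·G[:,5] = (00111011010110111010000100)·(00100000000000000000000000) mod 2 = 0+0+1+0+0+0+0+0+0+0+0+0+0+0+0+0+0+0+0+0+0+0+0+0+0+0 mod 2 = 1
  c[6] = d·G[:,6] = (00111011010110111010000100)·(00010000000000000000000000) mod 2 = 0+0+0+1+0+0+0+0+0+0+0+0+0+0+0+0+0+0+0+0+0+0+0+0+0+0 mod 2 = 1
  c[7] = d·G[:,7] = (00111011010110111010000100)·(00001111111000000011111111) mod 2 = 0+0+0+0+1+0+1+1+0+1+0+0+0+0+0+0+0+0+1+0+0+0+0+1+0+0 mod 2 = 0
  c[8] = d·G[:,8] = (00111011010110111010000100)·(00001000000000000000000000) mod 2 = 0+0+0+0+1+0+0+0+0+0+0+0+0+0+0+0+0+0+0+0+0+0+0+0+0+0 mod 2 = 1
  c[9] = d·G[:,9] = (00111011010110111010000100)·(00000100000000000000000000) mod 2 = 0+0+0+0+0+0+0+0+0+0+0+0+0+0+0+0+0+0+0+0+0+0+0+0+0+0 mod 2 = 0
  c[10] = d·G[:,10] = (00111011010110111010000100)·(00000010000000000000000000) mod 2 = 0+0+0+0+0+0+1+0+0+0+0+0+0+0+0+0+0+0+0+0+0+0+0+0+0+0 mod 2 = 1
  c[11] = d·G[:,11] = (00111011010110111010000100)·(00000001000000000000000000) mod 2 = 0+0+0+0+0+0+0+1+0+0+0+0+0+0+0+0+0+0+0+0+0+0+0+0+0+0 mod 2 = 1
  c[12] = d·G[:,12] = (00111011010110111010000100)·(00000000100000000000000000) mod 2 = 0+0+0+0+0+0+0+0+0+0+0+0+0+0+0+0+0+0+0+0+0+0+0+0+0+0 mod 2 = 0
  c[13] = d·G[:,13] = (00111011010110111010000100)·(00000000010000000000000000) mod 2 = 0+0+0+0+0+0+0+0+0+1+0+0+0+0+0+0+0+0+0+0+0+0+0+0+0+0 mod 2 = 1
  c[14] = d·G[:,14] = (00111011010110111010000100)·(00000000001000000000000000) mod 2 = 0+0+0+0+0+0+0+0+0+0+0+0+0+0+0+0+0+0+0+0+0+0+0+0+0+0 mod 2 = 0
  c[15] = d·G[:,15] = (00111011010110111010000100)·(00000000000111111111111111) mod 2 = 0+0+0+0+0+0+0+0+0+0+0+1+1+0+1+1+1+0+1+0+0+0+0+1+0+0 mod 2 = 1
  c[16] = d·G[:,16] = (00111011010110111010000100)·(00000000000100000000000000) mod 2 = 0+0+0+0+0+0+0+0+0+0+0+1+0+0+0+0+0+0+0+0+0+0+0+0+0+0 mod 2 = 1
  c[17] = d·G[:,17] = (00111011010110111010000100)·(00000000000010000000000000) mod 2 = 0+0+0+0+0+0+0+0+0+0+0+0+1+0+0+0+0+0+0+0+0+0+0+0+0+0 mod 2 = 1
  c[18] = d·G[:,18] = (00111011010110111010000100)·(00000000000001000000000000) mod 2 = 0+0+0+0+0+0+0+0+0+0+0+0+0+0+0+0+0+0+0+0+0+0+0+0+0+0 mod 2 = 0
  c[19] = d·G[:,19] = (00111011010110111010000100)·(00000000000000100000000000) mod 2 = 0+0+0+0+0+0+0+0+0+0+0+0+0+0+1+0+0+0+0+0+0+0+0+0+0+0 mod 2 = 1
  c[20] = d·G[:,20] = (00111011010110111010000100)·(00000000000000010000000000) mod 2 = 0+0+0+0+0+0+0+0+0+0+0+0+0+0+0+1+0+0+0+0+0+0+0+0+0+0 mod 2 = 1
  c[21] = d·G[:,21] = (00111011010110111010000100)·(00000000000000001000000000) mod 2 = 0+0+0+0+0+0+0+0+0+0+0+0+0+0+0+0+1+0+0+0+0+0+0+0+0+0 mod 2 = 1
  c[22] = d·G[:,22] = (00111011010110111010000100)·(00000000000000000100000000) mod 2 = 0+0+0+0+0+0+0+0+0+0+0+0+0+0+0+0+0+0+0+0+0+0+0+0+0+0 mod 2 = 0
  c[23] = d·G[:,23] = (00111011010110111010000100)·(00000000000000000010000000) mod 2 = 0+0+0+0+0+0+0+0+0+0+0+0+0+0+0+0+0+0+1+0+0+0+0+0+0+0 mod 2 = 1
  c[24] = d·G[:,24] = (00111011010110111010000100)·(00000000000000000001000000) mod 2 = 0+0+0+0+0+0+0+0+0+0+0+0+0+0+0+0+0+0+0+0+0+0+0+0+0+0 mod 2 = 0
  c[25] = d·G[:,25] = (00111011010110111010000100)·(00000000000000000000100000) mod 2 = 0+0+0+0+0+0+0+0+0+0+0+0+0+0+0+0+0+0+0+0+0+0+0+0+0+0 mod 2 = 0
  c[26] = d·G[:,26] = (00111011010110111010000100)·(00000000000000000000010000) mod 2 = 0+0+0+0+0+0+0+0+0+0+0+0+0+0+0+0+0+0+0+0+0+0+0+0+0+0 mod 2 = 0
  c[27] = d·G[:,27] = (00111011010110111010000100)·(00000000000000000000001000) mod 2 = 0+0+0+0+0+0+0+0+0+0+0+0+0+0+0+0+0+0+0+0+0+0+0+0+0+0 mod 2 = 0
  c[28] = d·G[:,28] = (00111011010110111010000100)·(00000000000000000000000100) mod 2 = 0+0+0+0+0+0+0+0+0+0+0+0+0+0+0+0+0+0+0+0+0+0+0+1+0+0 mod 2 = 1
  c[29] = d·G[:,29] = (00111011010110111010000100)·(00000000000000000000000010) mod 2 = 0+0+0+0+0+0+0+0+0+0+0+0+0+0+0+0+0+0+0+0+0+0+0+0+0+0 mod 2 = 0
  c[30] = d·G[:,30] = (00111011010110111010000100)·(00000000000000000000000001) mod 2 = 0+0+0+0+0+0+0+0+0+0+0+0+0+0+0+0+0+0+0+0+0+0+0+0+0+0 mod 2 = 0
Codeword = 0000011010110101110111010000100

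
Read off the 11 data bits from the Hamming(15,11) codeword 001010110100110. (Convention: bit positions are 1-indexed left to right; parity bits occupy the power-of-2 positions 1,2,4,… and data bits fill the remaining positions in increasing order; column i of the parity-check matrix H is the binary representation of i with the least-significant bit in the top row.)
Parity bits occupy power-of-2 positions; data bits are at positions {3,5,6,7,9,10,11,12,13,14,15} (1-indexed).
Extract: c[3]=1 c[5]=1 c[6]=0 c[7]=1 c[9]=0 c[10]=1 c[11]=0 c[12]=0 c[13]=1 c[14]=1 c[15]=0
Data = 11010100110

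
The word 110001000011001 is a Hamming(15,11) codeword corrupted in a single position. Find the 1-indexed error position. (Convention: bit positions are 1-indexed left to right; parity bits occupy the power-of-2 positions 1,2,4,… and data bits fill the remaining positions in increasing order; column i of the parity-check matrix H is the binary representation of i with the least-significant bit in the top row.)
Syndrome s = H · r^T (mod 2), r = 110001000011001:
  s[0] = (101010101010101)·(110001000011001) mod 2 = 1+0+0+0+0+0+0+0+0+0+1+0+0+0+1 mod 2 = 1
  s[1] = (011001100110011)·(110001000011001) mod 2 = 0+1+0+0+0+1+0+0+0+0+1+0+0+0+1 mod 2 = 0
  s[2] = (000111100001111)·(110001000011001) mod 2 = 0+0+0+0+0+1+0+0+0+0+0+1+0+0+1 mod 2 = 1
  s[3] = (000000011111111)·(110001000011001) mod 2 = 0+0+0+0+0+0+0+0+0+0+1+1+0+0+1 mod 2 = 1
Syndrome = 1011
Column i of H is the binary representation of i, so the syndrome is the binary index of the flipped bit.
Read s = 1011 with s[0] as LSB: 1·2^0 + 0·2^1 + 1·2^2 + 1·2^3 = 13.
Error is at bit position 13.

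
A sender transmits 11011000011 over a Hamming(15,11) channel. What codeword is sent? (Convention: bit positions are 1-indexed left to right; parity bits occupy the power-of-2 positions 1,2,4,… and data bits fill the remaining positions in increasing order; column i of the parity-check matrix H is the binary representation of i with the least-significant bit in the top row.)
Codeword c = d · G (mod 2), d = 11011000011:
  c[0] = d·G[:,0] = (11011000011)·(11011010101) mod 2 = 1+1+0+1+1+0+0+0+0+0+1 mod 2 = 1
  c[1] = d·G[:,1] = (11011000011)·(10110110011) mod 2 = 1+0+0+1+0+0+0+0+0+1+1 mod 2 = 0
  c[2] = d·G[:,2] = (11011000011)·(10000000000) mod 2 = 1+0+0+0+0+0+0+0+0+0+0 mod 2 = 1
  c[3] = d·G[:,3] = (11011000011)·(01110001111) mod 2 = 0+1+0+1+0+0+0+0+0+1+1 mod 2 = 0
  c[4] = d·G[:,4] = (11011000011)·(01000000000) mod 2 = 0+1+0+0+0+0+0+0+0+0+0 mod 2 = 1
  c[5] = d·G[:,5] = (11011000011)·(00100000000) mod 2 = 0+0+0+0+0+0+0+0+0+0+0 mod 2 = 0
  c[6] = d·G[:,6] = (11011000011)·(00010000000) mod 2 = 0+0+0+1+0+0+0+0+0+0+0 mod 2 = 1
  c[7] = d·G[:,7] = (11011000011)·(00001111111) mod 2 = 0+0+0+0+1+0+0+0+0+1+1 mod 2 = 1
  c[8] = d·G[:,8] = (11011000011)·(00001000000) mod 2 = 0+0+0+0+1+0+0+0+0+0+0 mod 2 = 1
  c[9] = d·G[:,9] = (11011000011)·(00000100000) mod 2 = 0+0+0+0+0+0+0+0+0+0+0 mod 2 = 0
  c[10] = d·G[:,10] = (11011000011)·(00000010000) mod 2 = 0+0+0+0+0+0+0+0+0+0+0 mod 2 = 0
  c[11] = d·G[:,11] = (11011000011)·(00000001000) mod 2 = 0+0+0+0+0+0+0+0+0+0+0 mod 2 = 0
  c[12] = d·G[:,12] = (11011000011)·(00000000100) mod 2 = 0+0+0+0+0+0+0+0+0+0+0 mod 2 = 0
  c[13] = d·G[:,13] = (11011000011)·(00000000010) mod 2 = 0+0+0+0+0+0+0+0+0+1+0 mod 2 = 1
  c[14] = d·G[:,14] = (11011000011)·(00000000001) mod 2 = 0+0+0+0+0+0+0+0+0+0+1 mod 2 = 1
Codeword = 101010111000011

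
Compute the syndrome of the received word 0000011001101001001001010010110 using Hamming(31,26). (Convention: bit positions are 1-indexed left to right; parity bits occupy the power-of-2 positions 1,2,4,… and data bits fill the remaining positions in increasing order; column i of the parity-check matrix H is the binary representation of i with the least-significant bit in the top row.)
Syndrome s = H · r^T (mod 2), r = 0000011001101001001001010010110:
  s[0] = (1010101010101010101010101010101)·(0000011001101001001001010010110) mod 2 = 0+0+0+0+0+0+1+0+0+0+1+0+1+0+0+0+0+0+1+0+0+0+0+0+0+0+1+0+1+0+0 mod 2 = 0
  s[1] = (0110011001100110011001100110011)·(0000011001101001001001010010110) mod 2 = 0+0+0+0+0+1+1+0+0+1+1+0+0+0+0+0+0+0+1+0+0+1+0+0+0+0+1+0+0+1+0 mod 2 = 0
  s[2] = (0001111000011110000111100001111)·(0000011001101001001001010010110) mod 2 = 0+0+0+0+0+1+1+0+0+0+0+0+1+0+0+0+0+0+0+0+0+1+0+0+0+0+0+0+1+1+0 mod 2 = 0
  s[3] = (0000000111111110000000011111111)·(0000011001101001001001010010110) mod 2 = 0+0+0+0+0+0+0+0+0+1+1+0+1+0+0+0+0+0+0+0+0+0+0+1+0+0+1+0+1+1+0 mod 2 = 1
  s[4] = (0000000000000001111111111111111)·(0000011001101001001001010010110) mod 2 = 0+0+0+0+0+0+0+0+0+0+0+0+0+0+0+1+0+0+1+0+0+1+0+1+0+0+1+0+1+1+0 mod 2 = 1
Syndrome = 00011
Non-zero syndrome: error at position 24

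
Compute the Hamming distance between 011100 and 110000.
XOR = 101100, count of 1s = 3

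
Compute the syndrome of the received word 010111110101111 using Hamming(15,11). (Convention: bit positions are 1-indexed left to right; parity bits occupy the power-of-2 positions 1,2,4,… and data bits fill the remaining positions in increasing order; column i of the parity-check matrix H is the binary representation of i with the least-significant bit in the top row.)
Syndrome s = H · r^T (mod 2), r = 010111110101111:
  s[0] = (101010101010101)·(010111110101111) mod 2 = 0+0+0+0+1+0+1+0+0+0+0+0+1+0+1 mod 2 = 0
  s[1] = (011001100110011)·(010111110101111) mod 2 = 0+1+0+0+0+1+1+0+0+1+0+0+0+1+1 mod 2 = 0
  s[2] = (000111100001111)·(010111110101111) mod 2 = 0+0+0+1+1+1+1+0+0+0+0+1+1+1+1 mod 2 = 0
  s[3] = (000000011111111)·(010111110101111) mod 2 = 0+0+0+0+0+0+0+1+0+1+0+1+1+1+1 mod 2 = 0
Syndrome = 0000
s = 0: no error detected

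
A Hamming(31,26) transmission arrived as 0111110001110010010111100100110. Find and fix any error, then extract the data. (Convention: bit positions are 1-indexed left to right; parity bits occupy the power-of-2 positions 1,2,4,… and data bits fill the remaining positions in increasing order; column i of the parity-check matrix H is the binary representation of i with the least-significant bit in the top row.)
Syndrome s = H · r^T (mod 2), r = 0111110001110010010111100100110:
  s[0] = (1010101010101010101010101010101)·(0111110001110010010111100100110) mod 2 = 0+0+1+0+1+0+0+0+0+0+1+0+0+0+1+0+0+0+0+0+1+0+1+0+0+0+0+0+1+0+0 mod 2 = 1
  s[1] = (0110011001100110011001100110011)·(0111110001110010010111100100110) mod 2 = 0+1+1+0+0+1+0+0+0+1+1+0+0+0+1+0+0+1+0+0+0+1+1+0+0+1+0+0+0+1+0 mod 2 = 1
  s[2] = (0001111000011110000111100001111)·(0111110001110010010111100100110) mod 2 = 0+0+0+1+1+1+0+0+0+0+0+1+0+0+1+0+0+0+0+1+1+1+1+0+0+0+0+0+1+1+0 mod 2 = 1
  s[3] = (0000000111111110000000011111111)·(0111110001110010010111100100110) mod 2 = 0+0+0+0+0+0+0+0+0+1+1+1+0+0+1+0+0+0+0+0+0+0+0+0+0+1+0+0+1+1+0 mod 2 = 1
  s[4] = (0000000000000001111111111111111)·(0111110001110010010111100100110) mod 2 = 0+0+0+0+0+0+0+0+0+0+0+0+0+0+0+0+0+1+0+1+1+1+1+0+0+1+0+0+1+1+0 mod 2 = 0
Syndrome = 11110
Column 15 of H equals this syndrome → error at bit 15 (1-indexed).
Flip bit 15: 0111110001110010010111100100110 → 0111110001110000010111100100110
Extract data bits at positions {3,5,6,7,9,10,11,12,13,14,15,17,18,19,20,21,22,23,24,25,26,27,28,29,30,31}: 11100111000010111100100110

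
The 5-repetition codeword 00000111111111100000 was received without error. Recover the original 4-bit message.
Split into 5-bit blocks: 00000 11111 11111 00000
Data = 0110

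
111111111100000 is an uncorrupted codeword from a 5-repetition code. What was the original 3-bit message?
Split into 5-bit blocks: 11111 11111 00000
Data = 110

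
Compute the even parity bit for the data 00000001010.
Sum of data bits: 0+0+0+0+0+0+0+1+0+1+0 = 2.
2 mod 2 = 0, so parity bit = 0.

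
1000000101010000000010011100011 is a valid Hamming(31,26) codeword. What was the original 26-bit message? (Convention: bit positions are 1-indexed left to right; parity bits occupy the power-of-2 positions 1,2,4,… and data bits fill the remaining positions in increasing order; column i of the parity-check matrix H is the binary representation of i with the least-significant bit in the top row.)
Parity bits occupy power-of-2 positions; data bits are at positions {3,5,6,7,9,10,11,12,13,14,15,17,18,19,20,21,22,23,24,25,26,27,28,29,30,31} (1-indexed).
Extract: c[3]=0 c[5]=0 c[6]=0 c[7]=0 c[9]=0 c[10]=1 c[11]=0 c[12]=1 c[13]=0 c[14]=0 c[15]=0 c[17]=0 c[18]=0 c[19]=0 c[20]=0 c[21]=1 c[22]=0 c[23]=0 c[24]=1 c[25]=1 c[26]=1 c[27]=0 c[28]=0 c[29]=0 c[30]=1 c[31]=1
Data = 00000101000000010011100011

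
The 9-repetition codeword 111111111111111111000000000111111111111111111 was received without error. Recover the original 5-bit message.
Split into 9-bit blocks: 111111111 111111111 000000000 111111111 111111111
Data = 11011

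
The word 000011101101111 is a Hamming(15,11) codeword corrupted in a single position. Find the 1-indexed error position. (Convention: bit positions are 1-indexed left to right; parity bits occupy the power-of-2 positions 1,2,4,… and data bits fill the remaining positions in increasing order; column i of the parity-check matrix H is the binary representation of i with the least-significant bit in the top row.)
Syndrome s = H · r^T (mod 2), r = 000011101101111:
  s[0] = (101010101010101)·(000011101101111) mod 2 = 0+0+0+0+1+0+1+0+1+0+0+0+1+0+1 mod 2 = 1
  s[1] = (011001100110011)·(000011101101111) mod 2 = 0+0+0+0+0+1+1+0+0+1+0+0+0+1+1 mod 2 = 1
  s[2] = (000111100001111)·(000011101101111) mod 2 = 0+0+0+0+1+1+1+0+0+0+0+1+1+1+1 mod 2 = 1
  s[3] = (000000011111111)·(000011101101111) mod 2 = 0+0+0+0+0+0+0+0+1+1+0+1+1+1+1 mod 2 = 0
Syndrome = 1110
Column i of H is the binary representation of i, so the syndrome is the binary index of the flipped bit.
Read s = 1110 with s[0] as LSB: 1·2^0 + 1·2^1 + 1·2^2 + 0·2^3 = 7.
Error is at bit position 7.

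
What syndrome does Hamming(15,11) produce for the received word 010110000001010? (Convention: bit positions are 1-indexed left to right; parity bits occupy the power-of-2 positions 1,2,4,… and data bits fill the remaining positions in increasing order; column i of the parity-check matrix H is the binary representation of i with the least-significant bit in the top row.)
Syndrome s = H · r^T (mod 2), r = 010110000001010:
  s[0] = (101010101010101)·(010110000001010) mod 2 = 0+0+0+0+1+0+0+0+0+0+0+0+0+0+0 mod 2 = 1
  s[1] = (011001100110011)·(010110000001010) mod 2 = 0+1+0+0+0+0+0+0+0+0+0+0+0+1+0 mod 2 = 0
  s[2] = (000111100001111)·(010110000001010) mod 2 = 0+0+0+1+1+0+0+0+0+0+0+1+0+1+0 mod 2 = 0
  s[3] = (000000011111111)·(010110000001010) mod 2 = 0+0+0+0+0+0+0+0+0+0+0+1+0+1+0 mod 2 = 0
Syndrome = 1000
Non-zero syndrome: error at position 1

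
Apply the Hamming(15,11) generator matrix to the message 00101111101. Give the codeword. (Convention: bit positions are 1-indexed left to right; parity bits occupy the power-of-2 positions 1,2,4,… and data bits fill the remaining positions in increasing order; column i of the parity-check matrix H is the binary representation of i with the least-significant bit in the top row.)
Codeword c = d · G (mod 2), d = 00101111101:
  c[0] = d·G[:,0] = (00101111101)·(11011010101) mod 2 = 0+0+0+0+1+0+1+0+1+0+1 mod 2 = 0
  c[1] = d·G[:,1] = (00101111101)·(10110110011) mod 2 = 0+0+1+0+0+1+1+0+0+0+1 mod 2 = 0
  c[2] = d·G[:,2] = (00101111101)·(10000000000) mod 2 = 0+0+0+0+0+0+0+0+0+0+0 mod 2 = 0
  c[3] = d·G[:,3] = (00101111101)·(01110001111) mod 2 = 0+0+1+0+0+0+0+1+1+0+1 mod 2 = 0
  c[4] = d·G[:,4] = (00101111101)·(01000000000) mod 2 = 0+0+0+0+0+0+0+0+0+0+0 mod 2 = 0
  c[5] = d·G[:,5] = (00101111101)·(00100000000) mod 2 = 0+0+1+0+0+0+0+0+0+0+0 mod 2 = 1
  c[6] = d·G[:,6] = (00101111101)·(00010000000) mod 2 = 0+0+0+0+0+0+0+0+0+0+0 mod 2 = 0
  c[7] = d·G[:,7] = (00101111101)·(00001111111) mod 2 = 0+0+0+0+1+1+1+1+1+0+1 mod 2 = 0
  c[8] = d·G[:,8] = (00101111101)·(00001000000) mod 2 = 0+0+0+0+1+0+0+0+0+0+0 mod 2 = 1
  c[9] = d·G[:,9] = (00101111101)·(00000100000) mod 2 = 0+0+0+0+0+1+0+0+0+0+0 mod 2 = 1
  c[10] = d·G[:,10] = (00101111101)·(00000010000) mod 2 = 0+0+0+0+0+0+1+0+0+0+0 mod 2 = 1
  c[11] = d·G[:,11] = (00101111101)·(00000001000) mod 2 = 0+0+0+0+0+0+0+1+0+0+0 mod 2 = 1
  c[12] = d·G[:,12] = (00101111101)·(00000000100) mod 2 = 0+0+0+0+0+0+0+0+1+0+0 mod 2 = 1
  c[13] = d·G[:,13] = (00101111101)·(00000000010) mod 2 = 0+0+0+0+0+0+0+0+0+0+0 mod 2 = 0
  c[14] = d·G[:,14] = (00101111101)·(00000000001) mod 2 = 0+0+0+0+0+0+0+0+0+0+1 mod 2 = 1
Codeword = 000001001111101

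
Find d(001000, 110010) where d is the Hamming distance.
XOR = 111010, count of 1s = 4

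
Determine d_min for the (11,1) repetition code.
d_min = 11 (the only two codewords are 0…0 and 1…1, differing in all 11 positions).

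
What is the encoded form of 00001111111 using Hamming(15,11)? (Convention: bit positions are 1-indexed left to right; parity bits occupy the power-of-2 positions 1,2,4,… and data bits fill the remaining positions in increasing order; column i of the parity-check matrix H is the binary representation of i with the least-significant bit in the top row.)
Codeword c = d · G (mod 2), d = 00001111111:
  c[0] = d·G[:,0] = (00001111111)·(11011010101) mod 2 = 0+0+0+0+1+0+1+0+1+0+1 mod 2 = 0
  c[1] = d·G[:,1] = (00001111111)·(10110110011) mod 2 = 0+0+0+0+0+1+1+0+0+1+1 mod 2 = 0
  c[2] = d·G[:,2] = (00001111111)·(10000000000) mod 2 = 0+0+0+0+0+0+0+0+0+0+0 mod 2 = 0
  c[3] = d·G[:,3] = (00001111111)·(01110001111) mod 2 = 0+0+0+0+0+0+0+1+1+1+1 mod 2 = 0
  c[4] = d·G[:,4] = (00001111111)·(01000000000) mod 2 = 0+0+0+0+0+0+0+0+0+0+0 mod 2 = 0
  c[5] = d·G[:,5] = (00001111111)·(00100000000) mod 2 = 0+0+0+0+0+0+0+0+0+0+0 mod 2 = 0
  c[6] = d·G[:,6] = (00001111111)·(00010000000) mod 2 = 0+0+0+0+0+0+0+0+0+0+0 mod 2 = 0
  c[7] = d·G[:,7] = (00001111111)·(00001111111) mod 2 = 0+0+0+0+1+1+1+1+1+1+1 mod 2 = 1
  c[8] = d·G[:,8] = (00001111111)·(00001000000) mod 2 = 0+0+0+0+1+0+0+0+0+0+0 mod 2 = 1
  c[9] = d·G[:,9] = (00001111111)·(00000100000) mod 2 = 0+0+0+0+0+1+0+0+0+0+0 mod 2 = 1
  c[10] = d·G[:,10] = (00001111111)·(00000010000) mod 2 = 0+0+0+0+0+0+1+0+0+0+0 mod 2 = 1
  c[11] = d·G[:,11] = (00001111111)·(00000001000) mod 2 = 0+0+0+0+0+0+0+1+0+0+0 mod 2 = 1
  c[12] = d·G[:,12] = (00001111111)·(00000000100) mod 2 = 0+0+0+0+0+0+0+0+1+0+0 mod 2 = 1
  c[13] = d·G[:,13] = (00001111111)·(00000000010) mod 2 = 0+0+0+0+0+0+0+0+0+1+0 mod 2 = 1
  c[14] = d·G[:,14] = (00001111111)·(00000000001) mod 2 = 0+0+0+0+0+0+0+0+0+0+1 mod 2 = 1
Codeword = 000000011111111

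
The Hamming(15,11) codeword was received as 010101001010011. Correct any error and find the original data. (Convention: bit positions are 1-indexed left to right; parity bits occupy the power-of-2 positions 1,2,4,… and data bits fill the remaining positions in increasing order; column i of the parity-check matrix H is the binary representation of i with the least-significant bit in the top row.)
Syndrome s = H · r^T (mod 2), r = 010101001010011:
  s[0] = (101010101010101)·(010101001010011) mod 2 = 0+0+0+0+0+0+0+0+1+0+1+0+0+0+1 mod 2 = 1
  s[1] = (011001100110011)·(010101001010011) mod 2 = 0+1+0+0+0+1+0+0+0+0+1+0+0+1+1 mod 2 = 1
  s[2] = (000111100001111)·(010101001010011) mod 2 = 0+0+0+1+0+1+0+0+0+0+0+0+0+1+1 mod 2 = 0
  s[3] = (000000011111111)·(010101001010011) mod 2 = 0+0+0+0+0+0+0+0+1+0+1+0+0+1+1 mod 2 = 0
Syndrome = 1100
Column 3 of H equals this syndrome → error at bit 3 (1-indexed).
Flip bit 3: 010101001010011 → 011101001010011
Extract data bits at positions {3,5,6,7,9,10,11,12,13,14,15}: 10101010011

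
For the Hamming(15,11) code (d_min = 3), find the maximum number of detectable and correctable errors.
Detection only: up to d_min − 1 = 2 errors.
Correction: up to ⌊(d_min − 1)/2⌋ = ⌊2/2⌋ = 1 errors.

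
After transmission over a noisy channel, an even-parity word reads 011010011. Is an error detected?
Sum of received bits: 0+1+1+0+1+0+0+1+1 = 5; 5 mod 2 = 1. Result is 1 ≠ 0 → error detected.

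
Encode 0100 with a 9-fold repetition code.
Repeat each bit 9× and concatenate:
0→000000000  1→111111111  0→000000000  0→000000000
Codeword = 000000000111111111000000000000000000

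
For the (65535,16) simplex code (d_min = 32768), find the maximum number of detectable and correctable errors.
Detection only: up to d_min − 1 = 32767 errors.
Correction: up to ⌊(d_min − 1)/2⌋ = ⌊32767/2⌋ = 16383 errors.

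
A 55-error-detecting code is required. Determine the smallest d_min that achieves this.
Detecting e errors requires d_min ≥ e + 1 = 55 + 1 = 56.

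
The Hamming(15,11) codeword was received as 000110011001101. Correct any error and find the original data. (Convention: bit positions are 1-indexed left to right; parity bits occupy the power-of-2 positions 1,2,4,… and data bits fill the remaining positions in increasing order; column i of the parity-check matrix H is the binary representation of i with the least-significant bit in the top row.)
Syndrome s = H · r^T (mod 2), r = 000110011001101:
  s[0] = (101010101010101)·(000110011001101) mod 2 = 0+0+0+0+1+0+0+0+1+0+0+0+1+0+1 mod 2 = 0
  s[1] = (011001100110011)·(000110011001101) mod 2 = 0+0+0+0+0+0+0+0+0+0+0+0+0+0+1 mod 2 = 1
  s[2] = (000111100001111)·(000110011001101) mod 2 = 0+0+0+1+1+0+0+0+0+0+0+1+1+0+1 mod 2 = 1
  s[3] = (000000011111111)·(000110011001101) mod 2 = 0+0+0+0+0+0+0+1+1+0+0+1+1+0+1 mod 2 = 1
Syndrome = 0111
Column 14 of H equals this syndrome → error at bit 14 (1-indexed).
Flip bit 14: 000110011001101 → 000110011001111
Extract data bits at positions {3,5,6,7,9,10,11,12,13,14,15}: 01001001111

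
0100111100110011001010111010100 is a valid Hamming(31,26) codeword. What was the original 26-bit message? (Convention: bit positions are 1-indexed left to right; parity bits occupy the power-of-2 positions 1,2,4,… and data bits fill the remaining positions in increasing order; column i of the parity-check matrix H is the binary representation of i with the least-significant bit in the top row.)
Parity bits occupy power-of-2 positions; data bits are at positions {3,5,6,7,9,10,11,12,13,14,15,17,18,19,20,21,22,23,24,25,26,27,28,29,30,31} (1-indexed).
Extract: c[3]=0 c[5]=1 c[6]=1 c[7]=1 c[9]=0 c[10]=0 c[11]=1 c[12]=1 c[13]=0 c[14]=0 c[15]=1 c[17]=0 c[18]=0 c[19]=1 c[20]=0 c[21]=1 c[22]=0 c[23]=1 c[24]=1 c[25]=1 c[26]=0 c[27]=1 c[28]=0 c[29]=1 c[30]=0 c[31]=0
Data = 01110011001001010111010100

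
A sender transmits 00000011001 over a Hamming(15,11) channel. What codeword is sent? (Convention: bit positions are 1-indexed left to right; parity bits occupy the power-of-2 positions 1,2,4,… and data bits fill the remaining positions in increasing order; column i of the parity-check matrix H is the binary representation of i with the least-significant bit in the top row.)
Codeword c = d · G (mod 2), d = 00000011001:
  c[0] = d·G[:,0] = (00000011001)·(11011010101) mod 2 = 0+0+0+0+0+0+1+0+0+0+1 mod 2 = 0
  c[1] = d·G[:,1] = (00000011001)·(10110110011) mod 2 = 0+0+0+0+0+0+1+0+0+0+1 mod 2 = 0
  c[2] = d·G[:,2] = (00000011001)·(10000000000) mod 2 = 0+0+0+0+0+0+0+0+0+0+0 mod 2 = 0
  c[3] = d·G[:,3] = (00000011001)·(01110001111) mod 2 = 0+0+0+0+0+0+0+1+0+0+1 mod 2 = 0
  c[4] = d·G[:,4] = (00000011001)·(01000000000) mod 2 = 0+0+0+0+0+0+0+0+0+0+0 mod 2 = 0
  c[5] = d·G[:,5] = (00000011001)·(00100000000) mod 2 = 0+0+0+0+0+0+0+0+0+0+0 mod 2 = 0
  c[6] = d·G[:,6] = (00000011001)·(00010000000) mod 2 = 0+0+0+0+0+0+0+0+0+0+0 mod 2 = 0
  c[7] = d·G[:,7] = (00000011001)·(00001111111) mod 2 = 0+0+0+0+0+0+1+1+0+0+1 mod 2 = 1
  c[8] = d·G[:,8] = (00000011001)·(00001000000) mod 2 = 0+0+0+0+0+0+0+0+0+0+0 mod 2 = 0
  c[9] = d·G[:,9] = (00000011001)·(00000100000) mod 2 = 0+0+0+0+0+0+0+0+0+0+0 mod 2 = 0
  c[10] = d·G[:,10] = (00000011001)·(00000010000) mod 2 = 0+0+0+0+0+0+1+0+0+0+0 mod 2 = 1
  c[11] = d·G[:,11] = (00000011001)·(00000001000) mod 2 = 0+0+0+0+0+0+0+1+0+0+0 mod 2 = 1
  c[12] = d·G[:,12] = (00000011001)·(00000000100) mod 2 = 0+0+0+0+0+0+0+0+0+0+0 mod 2 = 0
  c[13] = d·G[:,13] = (00000011001)·(00000000010) mod 2 = 0+0+0+0+0+0+0+0+0+0+0 mod 2 = 0
  c[14] = d·G[:,14] = (00000011001)·(00000000001) mod 2 = 0+0+0+0+0+0+0+0+0+0+1 mod 2 = 1
Codeword = 000000010011001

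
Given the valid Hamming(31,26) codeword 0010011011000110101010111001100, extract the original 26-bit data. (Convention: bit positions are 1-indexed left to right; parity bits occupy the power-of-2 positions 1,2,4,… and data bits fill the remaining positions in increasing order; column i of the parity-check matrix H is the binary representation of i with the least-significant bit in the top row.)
Parity bits occupy power-of-2 positions; data bits are at positions {3,5,6,7,9,10,11,12,13,14,15,17,18,19,20,21,22,23,24,25,26,27,28,29,30,31} (1-indexed).
Extract: c[3]=1 c[5]=0 c[6]=1 c[7]=1 c[9]=1 c[10]=1 c[11]=0 c[12]=0 c[13]=0 c[14]=1 c[15]=1 c[17]=1 c[18]=0 c[19]=1 c[20]=0 c[21]=1 c[22]=0 c[23]=1 c[24]=1 c[25]=1 c[26]=0 c[27]=0 c[28]=1 c[29]=1 c[30]=0 c[31]=0
Data = 10111100011101010111001100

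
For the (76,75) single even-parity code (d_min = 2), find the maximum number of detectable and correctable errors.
Detection only: up to d_min − 1 = 1 errors.
Correction: up to ⌊(d_min − 1)/2⌋ = ⌊1/2⌋ = 0 errors.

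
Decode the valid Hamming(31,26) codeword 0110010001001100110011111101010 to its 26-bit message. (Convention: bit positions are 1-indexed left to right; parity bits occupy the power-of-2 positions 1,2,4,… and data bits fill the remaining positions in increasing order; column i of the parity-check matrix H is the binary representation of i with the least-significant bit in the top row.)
Parity bits occupy power-of-2 positions; data bits are at positions {3,5,6,7,9,10,11,12,13,14,15,17,18,19,20,21,22,23,24,25,26,27,28,29,30,31} (1-indexed).
Extract: c[3]=1 c[5]=0 c[6]=1 c[7]=0 c[9]=0 c[10]=1 c[11]=0 c[12]=0 c[13]=1 c[14]=1 c[15]=0 c[17]=1 c[18]=1 c[19]=0 c[20]=0 c[21]=1 c[22]=1 c[23]=1 c[24]=1 c[25]=1 c[26]=1 c[27]=0 c[28]=1 c[29]=0 c[30]=1 c[31]=0
Data = 10100100110110011111101010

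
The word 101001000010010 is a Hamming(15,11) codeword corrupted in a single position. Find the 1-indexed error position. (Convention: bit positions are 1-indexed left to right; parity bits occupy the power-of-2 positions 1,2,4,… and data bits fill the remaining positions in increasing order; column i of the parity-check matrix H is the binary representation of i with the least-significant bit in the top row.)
Syndrome s = H · r^T (mod 2), r = 101001000010010:
  s[0] = (101010101010101)·(101001000010010) mod 2 = 1+0+1+0+0+0+0+0+0+0+1+0+0+0+0 mod 2 = 1
  s[1] = (011001100110011)·(101001000010010) mod 2 = 0+0+1+0+0+1+0+0+0+0+1+0+0+1+0 mod 2 = 0
  s[2] = (000111100001111)·(101001000010010) mod 2 = 0+0+0+0+0+1+0+0+0+0+0+0+0+1+0 mod 2 = 0
  s[3] = (000000011111111)·(101001000010010) mod 2 = 0+0+0+0+0+0+0+0+0+0+1+0+0+1+0 mod 2 = 0
Syndrome = 1000
Column i of H is the binary representation of i, so the syndrome is the binary index of the flipped bit.
Read s = 1000 with s[0] as LSB: 1·2^0 + 0·2^1 + 0·2^2 + 0·2^3 = 1.
Error is at bit position 1.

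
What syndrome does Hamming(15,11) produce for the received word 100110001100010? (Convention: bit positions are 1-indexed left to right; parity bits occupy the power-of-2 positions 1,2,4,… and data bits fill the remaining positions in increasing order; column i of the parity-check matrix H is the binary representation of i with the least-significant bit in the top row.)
Syndrome s = H · r^T (mod 2), r = 100110001100010:
  s[0] = (101010101010101)·(100110001100010) mod 2 = 1+0+0+0+1+0+0+0+1+0+0+0+0+0+0 mod 2 = 1
  s[1] = (011001100110011)·(100110001100010) mod 2 = 0+0+0+0+0+0+0+0+0+1+0+0+0+1+0 mod 2 = 0
  s[2] = (000111100001111)·(100110001100010) mod 2 = 0+0+0+1+1+0+0+0+0+0+0+0+0+1+0 mod 2 = 1
  s[3] = (000000011111111)·(100110001100010) mod 2 = 0+0+0+0+0+0+0+0+1+1+0+0+0+1+0 mod 2 = 1
Syndrome = 1011
Non-zero syndrome: error at position 13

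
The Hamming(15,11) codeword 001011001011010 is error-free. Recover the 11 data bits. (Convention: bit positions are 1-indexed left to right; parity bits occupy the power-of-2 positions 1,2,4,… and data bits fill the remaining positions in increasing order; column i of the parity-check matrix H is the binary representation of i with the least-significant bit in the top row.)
Parity bits occupy power-of-2 positions; data bits are at positions {3,5,6,7,9,10,11,12,13,14,15} (1-indexed).
Extract: c[3]=1 c[5]=1 c[6]=1 c[7]=0 c[9]=1 c[10]=0 c[11]=1 c[12]=1 c[13]=0 c[14]=1 c[15]=0
Data = 11101011010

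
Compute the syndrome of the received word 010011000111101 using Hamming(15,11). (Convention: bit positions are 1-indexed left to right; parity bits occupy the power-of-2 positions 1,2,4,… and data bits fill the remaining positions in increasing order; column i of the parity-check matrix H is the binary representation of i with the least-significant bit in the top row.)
Syndrome s = H · r^T (mod 2), r = 010011000111101:
  s[0] = (101010101010101)·(010011000111101) mod 2 = 0+0+0+0+1+0+0+0+0+0+1+0+1+0+1 mod 2 = 0
  s[1] = (011001100110011)·(010011000111101) mod 2 = 0+1+0+0+0+1+0+0+0+1+1+0+0+0+1 mod 2 = 1
  s[2] = (000111100001111)·(010011000111101) mod 2 = 0+0+0+0+1+1+0+0+0+0+0+1+1+0+1 mod 2 = 1
  s[3] = (000000011111111)·(010011000111101) mod 2 = 0+0+0+0+0+0+0+0+0+1+1+1+1+0+1 mod 2 = 1
Syndrome = 0111
Non-zero syndrome: error at position 14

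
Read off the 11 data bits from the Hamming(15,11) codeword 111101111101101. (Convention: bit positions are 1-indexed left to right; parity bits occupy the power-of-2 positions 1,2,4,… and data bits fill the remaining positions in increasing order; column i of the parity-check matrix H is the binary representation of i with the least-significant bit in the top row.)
Parity bits occupy power-of-2 positions; data bits are at positions {3,5,6,7,9,10,11,12,13,14,15} (1-indexed).
Extract: c[3]=1 c[5]=0 c[6]=1 c[7]=1 c[9]=1 c[10]=1 c[11]=0 c[12]=1 c[13]=1 c[14]=0 c[15]=1
Data = 10111101101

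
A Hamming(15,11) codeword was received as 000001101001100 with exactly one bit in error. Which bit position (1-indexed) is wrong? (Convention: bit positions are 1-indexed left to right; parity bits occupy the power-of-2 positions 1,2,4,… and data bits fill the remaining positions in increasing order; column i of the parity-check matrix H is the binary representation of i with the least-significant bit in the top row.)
Syndrome s = H · r^T (mod 2), r = 000001101001100:
  s[0] = (101010101010101)·(000001101001100) mod 2 = 0+0+0+0+0+0+1+0+1+0+0+0+1+0+0 mod 2 = 1
  s[1] = (011001100110011)·(000001101001100) mod 2 = 0+0+0+0+0+1+1+0+0+0+0+0+0+0+0 mod 2 = 0
  s[2] = (000111100001111)·(000001101001100) mod 2 = 0+0+0+0+0+1+1+0+0+0+0+1+1+0+0 mod 2 = 0
  s[3] = (000000011111111)·(000001101001100) mod 2 = 0+0+0+0+0+0+0+0+1+0+0+1+1+0+0 mod 2 = 1
Syndrome = 1001
Column i of H is the binary representation of i, so the syndrome is the binary index of the flipped bit.
Read s = 1001 with s[0] as LSB: 1·2^0 + 0·2^1 + 0·2^2 + 1·2^3 = 9.
Error is at bit position 9.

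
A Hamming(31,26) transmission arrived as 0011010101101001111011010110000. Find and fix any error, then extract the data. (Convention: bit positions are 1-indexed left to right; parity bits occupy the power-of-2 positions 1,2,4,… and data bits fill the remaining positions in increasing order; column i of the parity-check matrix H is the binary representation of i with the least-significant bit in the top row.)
Syndrome s = H · r^T (mod 2), r = 0011010101101001111011010110000:
  s[0] = (1010101010101010101010101010101)·(0011010101101001111011010110000) mod 2 = 0+0+1+0+0+0+0+0+0+0+1+0+1+0+0+0+1+0+1+0+1+0+0+0+0+0+1+0+0+0+0 mod 2 = 1
  s[1] = (0110011001100110011001100110011)·(0011010101101001111011010110000) mod 2 = 0+0+1+0+0+1+0+0+0+1+1+0+0+0+0+0+0+1+1+0+0+1+0+0+0+1+1+0+0+0+0 mod 2 = 1
  s[2] = (0001111000011110000111100001111)·(0011010101101001111011010110000) mod 2 = 0+0+0+1+0+1+0+0+0+0+0+0+1+0+0+0+0+0+0+0+1+1+0+0+0+0+0+0+0+0+0 mod 2 = 1
  s[3] = (0000000111111110000000011111111)·(0011010101101001111011010110000) mod 2 = 0+0+0+0+0+0+0+1+0+1+1+0+1+0+0+0+0+0+0+0+0+0+0+1+0+1+1+0+0+0+0 mod 2 = 1
  s[4] = (0000000000000001111111111111111)·(0011010101101001111011010110000) mod 2 = 0+0+0+0+0+0+0+0+0+0+0+0+0+0+0+1+1+1+1+0+1+1+0+1+0+1+1+0+0+0+0 mod 2 = 1
Syndrome = 11111
Column 31 of H equals this syndrome → error at bit 31 (1-indexed).
Flip bit 31: 0011010101101001111011010110000 → 0011010101101001111011010110001
Extract data bits at positions {3,5,6,7,9,10,11,12,13,14,15,17,18,19,20,21,22,23,24,25,26,27,28,29,30,31}: 10100110100111011010110001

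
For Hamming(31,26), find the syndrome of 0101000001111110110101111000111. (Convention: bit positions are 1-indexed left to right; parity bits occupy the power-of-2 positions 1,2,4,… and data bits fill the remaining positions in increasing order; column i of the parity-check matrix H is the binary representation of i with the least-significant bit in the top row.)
Syndrome s = H · r^T (mod 2), r = 0101000001111110110101111000111:
  s[0] = (1010101010101010101010101010101)·(0101000001111110110101111000111) mod 2 = 0+0+0+0+0+0+0+0+0+0+1+0+1+0+1+0+1+0+0+0+0+0+1+0+1+0+0+0+1+0+1 mod 2 = 0
  s[1] = (0110011001100110011001100110011)·(0101000001111110110101111000111) mod 2 = 0+1+0+0+0+0+0+0+0+1+1+0+0+1+1+0+0+1+0+0+0+1+1+0+0+0+0+0+0+1+1 mod 2 = 0
  s[2] = (0001111000011110000111100001111)·(0101000001111110110101111000111) mod 2 = 0+0+0+1+0+0+0+0+0+0+0+1+1+1+1+0+0+0+0+1+0+1+1+0+0+0+0+0+1+1+1 mod 2 = 1
  s[3] = (0000000111111110000000011111111)·(0101000001111110110101111000111) mod 2 = 0+0+0+0+0+0+0+0+0+1+1+1+1+1+1+0+0+0+0+0+0+0+0+1+1+0+0+0+1+1+1 mod 2 = 1
  s[4] = (0000000000000001111111111111111)·(0101000001111110110101111000111) mod 2 = 0+0+0+0+0+0+0+0+0+0+0+0+0+0+0+0+1+1+0+1+0+1+1+1+1+0+0+0+1+1+1 mod 2 = 0
Syndrome = 00110
Non-zero syndrome: error at position 12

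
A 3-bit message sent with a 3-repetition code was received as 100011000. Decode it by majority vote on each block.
Split into 3-bit blocks and majority-vote each:
  block 1 = 100: 1 ones, 2 zeros → 0
  block 2 = 011: 2 ones, 1 zeros → 1
  block 3 = 000: 0 ones, 3 zeros → 0
Decoded = 010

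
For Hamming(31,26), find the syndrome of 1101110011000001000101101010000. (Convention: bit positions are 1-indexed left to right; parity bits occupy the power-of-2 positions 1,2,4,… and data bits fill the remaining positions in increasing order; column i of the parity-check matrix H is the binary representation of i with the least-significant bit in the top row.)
Syndrome s = H · r^T (mod 2), r = 1101110011000001000101101010000:
  s[0] = (1010101010101010101010101010101)·(1101110011000001000101101010000) mod 2 = 1+0+0+0+1+0+0+0+1+0+0+0+0+0+0+0+0+0+0+0+0+0+1+0+1+0+1+0+0+0+0 mod 2 = 0
  s[1] = (0110011001100110011001100110011)·(1101110011000001000101101010000) mod 2 = 0+1+0+0+0+1+0+0+0+1+0+0+0+0+0+0+0+0+0+0+0+1+1+0+0+0+1+0+0+0+0 mod 2 = 0
  s[2] = (0001111000011110000111100001111)·(1101110011000001000101101010000) mod 2 = 0+0+0+1+1+1+0+0+0+0+0+0+0+0+0+0+0+0+0+1+0+1+1+0+0+0+0+0+0+0+0 mod 2 = 0
  s[3] = (0000000111111110000000011111111)·(1101110011000001000101101010000) mod 2 = 0+0+0+0+0+0+0+0+1+1+0+0+0+0+0+0+0+0+0+0+0+0+0+0+1+0+1+0+0+0+0 mod 2 = 0
  s[4] = (0000000000000001111111111111111)·(1101110011000001000101101010000) mod 2 = 0+0+0+0+0+0+0+0+0+0+0+0+0+0+0+1+0+0+0+1+0+1+1+0+1+0+1+0+0+0+0 mod 2 = 0
Syndrome = 00000
s = 0: no error detected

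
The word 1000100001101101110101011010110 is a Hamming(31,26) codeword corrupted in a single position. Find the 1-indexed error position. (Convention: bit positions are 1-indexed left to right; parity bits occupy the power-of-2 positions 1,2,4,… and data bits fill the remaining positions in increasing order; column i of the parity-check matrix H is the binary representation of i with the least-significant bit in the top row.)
Syndrome s = H · r^T (mod 2), r = 1000100001101101110101011010110:
  s[0] = (1010101010101010101010101010101)·(1000100001101101110101011010110) mod 2 = 1+0+0+0+1+0+0+0+0+0+1+0+1+0+0+0+1+0+0+0+0+0+0+0+1+0+1+0+1+0+0 mod 2 = 0
  s[1] = (0110011001100110011001100110011)·(1000100001101101110101011010110) mod 2 = 0+0+0+0+0+0+0+0+0+1+1+0+0+1+0+0+0+1+0+0+0+1+0+0+0+0+1+0+0+1+0 mod 2 = 1
  s[2] = (0001111000011110000111100001111)·(1000100001101101110101011010110) mod 2 = 0+0+0+0+1+0+0+0+0+0+0+0+1+1+0+0+0+0+0+1+0+1+0+0+0+0+0+0+1+1+0 mod 2 = 1
  s[3] = (0000000111111110000000011111111)·(1000100001101101110101011010110) mod 2 = 0+0+0+0+0+0+0+0+0+1+1+0+1+1+0+0+0+0+0+0+0+0+0+1+1+0+1+0+1+1+0 mod 2 = 1
  s[4] = (0000000000000001111111111111111)·(1000100001101101110101011010110) mod 2 = 0+0+0+0+0+0+0+0+0+0+0+0+0+0+0+1+1+1+0+1+0+1+0+1+1+0+1+0+1+1+0 mod 2 = 0
Syndrome = 01110
Column i of H is the binary representation of i, so the syndrome is the binary index of the flipped bit.
Read s = 01110 with s[0] as LSB: 0·2^0 + 1·2^1 + 1·2^2 + 1·2^3 + 0·2^4 = 14.
Error is at bit position 14.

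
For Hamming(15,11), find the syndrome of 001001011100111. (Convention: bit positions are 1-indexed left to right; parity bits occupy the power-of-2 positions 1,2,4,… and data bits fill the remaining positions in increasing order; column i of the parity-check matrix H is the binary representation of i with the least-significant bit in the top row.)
Syndrome s = H · r^T (mod 2), r = 001001011100111:
  s[0] = (101010101010101)·(001001011100111) mod 2 = 0+0+1+0+0+0+0+0+1+0+0+0+1+0+1 mod 2 = 0
  s[1] = (011001100110011)·(001001011100111) mod 2 = 0+0+1+0+0+1+0+0+0+1+0+0+0+1+1 mod 2 = 1
  s[2] = (000111100001111)·(001001011100111) mod 2 = 0+0+0+0+0+1+0+0+0+0+0+0+1+1+1 mod 2 = 0
  s[3] = (000000011111111)·(001001011100111) mod 2 = 0+0+0+0+0+0+0+1+1+1+0+0+1+1+1 mod 2 = 0
Syndrome = 0100
Non-zero syndrome: error at position 2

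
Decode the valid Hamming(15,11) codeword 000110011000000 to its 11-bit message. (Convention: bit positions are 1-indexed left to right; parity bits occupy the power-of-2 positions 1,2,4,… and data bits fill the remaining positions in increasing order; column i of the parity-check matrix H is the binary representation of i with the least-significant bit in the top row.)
Parity bits occupy power-of-2 positions; data bits are at positions {3,5,6,7,9,10,11,12,13,14,15} (1-indexed).
Extract: c[3]=0 c[5]=1 c[6]=0 c[7]=0 c[9]=1 c[10]=0 c[11]=0 c[12]=0 c[13]=0 c[14]=0 c[15]=0
Data = 01001000000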